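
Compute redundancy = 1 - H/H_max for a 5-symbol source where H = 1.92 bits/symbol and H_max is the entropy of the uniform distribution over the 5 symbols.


H_max = log2(K) = log2(5) = 2.3219 bits/symbol. Redundancy = 1 - H/H_max = 1 - 1.92/2.3219 = 1 - 0.8269 = 0.1731

0.1731


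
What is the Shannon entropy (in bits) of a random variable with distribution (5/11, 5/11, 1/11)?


H = -sum(p_i * log2(p_i)). Terms: -(5/11)*log2(5/11) = 0.517047; -(5/11)*log2(5/11) = 0.517047; -(1/11)*log2(1/11) = 0.314494. H = 0.517047 + 0.517047 + 0.314494 = 1.3486

1.3486 bits


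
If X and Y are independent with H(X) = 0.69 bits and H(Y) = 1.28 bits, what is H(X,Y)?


For independent variables, H(X,Y) = H(X) + H(Y) = 0.69 + 1.28 = 1.97

1.97 bits


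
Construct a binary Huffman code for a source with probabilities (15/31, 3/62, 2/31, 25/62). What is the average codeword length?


Huffman construction (repeatedly merge the two least-probable nodes; each merge adds 1 bit to every symbol beneath it): 3/62 + 2/31 = 7/62; 7/62 + 25/62 = 16/31; 15/31 + 16/31 = 1. Resulting codeword lengths (in the order the probabilities were given): (1, 3, 3, 2). L_avg = sum(p_i * l_i) = 15/31*1 + 3/62*3 + 2/31*3 + 25/62*2 = 101/62 = 1.629

1.629 bits


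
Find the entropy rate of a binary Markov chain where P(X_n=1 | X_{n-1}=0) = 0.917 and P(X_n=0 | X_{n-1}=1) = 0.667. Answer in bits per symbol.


Stationary distribution: pi_0 = p10/(p01+p10) = 0.4211, pi_1 = 0.5789. Entropy rate H' = pi_0*H(p01) + pi_1*H(p10) = 0.4211*0.4127 + 0.5789*0.918 = 0.7052

0.7052 bits/symbol


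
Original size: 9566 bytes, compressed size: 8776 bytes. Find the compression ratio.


Ratio = original / compressed = 9566 / 8776 = 1.09

1.09


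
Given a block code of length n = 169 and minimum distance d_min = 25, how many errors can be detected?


Detection capability = d_min - 1 = 25 - 1 = 24

24 errors


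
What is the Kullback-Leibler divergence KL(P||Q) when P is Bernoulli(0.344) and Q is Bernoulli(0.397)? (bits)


KL = p*log2(p/q) + (1-p)*log2((1-p)/(1-q)) = 0.344*log2(0.344/0.397) + 0.656*log2(0.656/0.603) = 0.0086

0.0086 bits


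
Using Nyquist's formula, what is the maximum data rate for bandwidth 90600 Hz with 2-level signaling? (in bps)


Rate = 2 * B * log2(M) = 2 * 90600 * 1.0 = 181200.0

181200.0 bps


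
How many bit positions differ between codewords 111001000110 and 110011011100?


Count differing positions: . . ^ . ^ . . ^ ^ . ^ . = 5 differences

5


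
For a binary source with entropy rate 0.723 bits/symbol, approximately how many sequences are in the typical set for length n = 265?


log2|A_typical| = nH = 265 * 0.723 = 191.595, so |A_typical| ~ 2^191.595 = 4.741e+57

4.741e+57


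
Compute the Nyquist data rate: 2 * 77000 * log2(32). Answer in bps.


Rate = 2 * B * log2(M) = 2 * 77000 * 5.0 = 770000.0

770000.0 bps


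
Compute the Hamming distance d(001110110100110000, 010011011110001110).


Count differing positions: . ^ ^ ^ . ^ ^ . ^ . ^ . ^ ^ ^ ^ ^ . = 12 differences

12


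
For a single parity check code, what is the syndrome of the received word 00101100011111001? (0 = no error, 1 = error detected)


Syndrome = XOR of all bits = 0 XOR 0 XOR 1 XOR 0 XOR 1 XOR 1 XOR 0 XOR 0 XOR 0 XOR 1 XOR 1 XOR 1 XOR 1 XOR 1 XOR 0 XOR 0 XOR 1 = 1

1


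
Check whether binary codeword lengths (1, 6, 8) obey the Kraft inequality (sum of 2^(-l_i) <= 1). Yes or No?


Kraft sum = sum(2^(-l_i)) = 0.5195, need <= 1. Result: satisfied (a binary prefix-free code with these lengths exists)

Yes


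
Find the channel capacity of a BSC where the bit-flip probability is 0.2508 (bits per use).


H(p) = -p*log2(p) - (1-p)*log2(1-p) = -0.2508*log2(0.2508) - 0.7492*log2(0.7492) = 0.500444 + 0.312100 = 0.8125. C = 1 - H(p) = 1 - 0.8125 = 0.1875

0.1875 bits


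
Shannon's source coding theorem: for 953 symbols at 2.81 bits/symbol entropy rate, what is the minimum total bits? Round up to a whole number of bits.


Minimum bits >= n * H = 953 * 2.81 = 2677.93, rounded up to a whole number of bits = 2678

2678 bits


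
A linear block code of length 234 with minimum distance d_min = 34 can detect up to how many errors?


Detection capability = d_min - 1 = 34 - 1 = 33

33 errors


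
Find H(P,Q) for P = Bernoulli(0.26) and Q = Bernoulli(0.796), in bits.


H(P,Q) = -p*log2(q) - (1-p)*log2(1-q). -0.26*log2(0.796) = 0.085582; -0.74*log2(0.204) = 1.697086. H(P,Q) = 0.085582 + 1.697086 = 1.7827

1.7827 bits


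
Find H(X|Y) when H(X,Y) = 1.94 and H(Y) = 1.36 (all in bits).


H(X|Y) = H(X,Y) - H(Y) = 1.94 - 1.36 = 0.58

0.58 bits


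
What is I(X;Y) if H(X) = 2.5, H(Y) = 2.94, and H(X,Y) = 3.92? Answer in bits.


I(X;Y) = H(X) + H(Y) - H(X,Y) = 2.5 + 2.94 - 3.92 = 1.52

1.52 bits


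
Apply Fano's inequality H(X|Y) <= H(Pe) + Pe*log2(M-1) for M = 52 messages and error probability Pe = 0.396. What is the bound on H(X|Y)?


H(Pe) = -Pe*log2(Pe) - (1-Pe)*log2(1-Pe) = -0.396*log2(0.396) - 0.604*log2(0.604) = 0.529225 + 0.439337 = 0.9686. Pe*log2(M-1) = 0.396*log2(51) = 2.246280. Bound = H(Pe) + Pe*log2(M-1) = 0.529225 + 0.439337 + 2.246280 = 3.2148

3.2148 bits


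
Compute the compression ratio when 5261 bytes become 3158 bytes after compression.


Ratio = original / compressed = 5261 / 3158 = 1.6659

1.6659


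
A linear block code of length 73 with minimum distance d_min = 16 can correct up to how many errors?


Correction capability = floor((d-1)/2) = floor((16-1)/2) = 7

7 errors


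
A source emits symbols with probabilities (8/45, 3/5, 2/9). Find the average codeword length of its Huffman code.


Huffman construction (repeatedly merge the two least-probable nodes; each merge adds 1 bit to every symbol beneath it): 8/45 + 2/9 = 2/5; 2/5 + 3/5 = 1. Resulting codeword lengths (in the order the probabilities were given): (2, 1, 2). L_avg = sum(p_i * l_i) = 8/45*2 + 3/5*1 + 2/9*2 = 7/5 = 1.4

1.4 bits


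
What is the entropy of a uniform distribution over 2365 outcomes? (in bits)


H = log2(n) = log2(2365) = 11.2076

11.2076 bits


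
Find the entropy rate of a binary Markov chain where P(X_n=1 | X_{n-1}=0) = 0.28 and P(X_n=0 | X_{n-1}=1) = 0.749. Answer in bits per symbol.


Stationary distribution: pi_0 = p10/(p01+p10) = 0.7279, pi_1 = 0.2721. Entropy rate H' = pi_0*H(p01) + pi_1*H(p10) = 0.7279*0.8555 + 0.2721*0.8129 = 0.8439

0.8439 bits/symbol


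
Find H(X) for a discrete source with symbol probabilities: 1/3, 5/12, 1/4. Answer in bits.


H = -sum(p_i * log2(p_i)). Terms: -(1/3)*log2(1/3) = 0.528321; -(5/12)*log2(5/12) = 0.526264; -(1/4)*log2(1/4) = 0.500000. H = 0.528321 + 0.526264 + 0.500000 = 1.5546

1.5546 bits


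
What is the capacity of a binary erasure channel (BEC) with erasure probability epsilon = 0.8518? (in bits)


C = 1 - epsilon = 1 - 0.8518 = 0.1482

0.1482 bits


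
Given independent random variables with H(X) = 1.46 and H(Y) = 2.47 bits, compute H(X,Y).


For independent variables, H(X,Y) = H(X) + H(Y) = 1.46 + 2.47 = 3.93

3.93 bits


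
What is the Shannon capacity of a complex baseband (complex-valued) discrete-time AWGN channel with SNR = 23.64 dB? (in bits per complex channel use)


SNR_linear = 10^(23.64/10) = 231.2065; C = log2(1 + SNR_linear) = log2(1 + 231.2065) = 7.8593

7.8593 bits/channel use


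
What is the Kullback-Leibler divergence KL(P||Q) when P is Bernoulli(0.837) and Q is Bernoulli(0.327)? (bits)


KL = p*log2(p/q) + (1-p)*log2((1-p)/(1-q)) = 0.837*log2(0.837/0.327) + 0.163*log2(0.163/0.673) = 0.8015

0.8015 bits


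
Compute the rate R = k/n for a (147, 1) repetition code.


Rate = k/n = 1/147

1/147


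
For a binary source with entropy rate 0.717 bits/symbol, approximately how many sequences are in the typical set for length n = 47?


log2|A_typical| = nH = 47 * 0.717 = 33.699, so |A_typical| ~ 2^33.699 = 1.394e+10

1.394e+10


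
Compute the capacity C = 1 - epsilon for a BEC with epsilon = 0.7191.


C = 1 - epsilon = 1 - 0.7191 = 0.2809

0.2809 bits


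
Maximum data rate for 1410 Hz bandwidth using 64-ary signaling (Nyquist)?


Rate = 2 * B * log2(M) = 2 * 1410 * 6.0 = 16920.0

16920.0 bps


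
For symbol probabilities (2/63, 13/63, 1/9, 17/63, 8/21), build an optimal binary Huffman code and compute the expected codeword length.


Huffman construction (repeatedly merge the two least-probable nodes; each merge adds 1 bit to every symbol beneath it): 2/63 + 1/9 = 1/7; 1/7 + 13/63 = 22/63; 17/63 + 22/63 = 13/21; 8/21 + 13/21 = 1. Resulting codeword lengths (in the order the probabilities were given): (4, 3, 4, 2, 1). L_avg = sum(p_i * l_i) = 2/63*4 + 13/63*3 + 1/9*4 + 17/63*2 + 8/21*1 = 19/9 = 2.1111

2.1111 bits


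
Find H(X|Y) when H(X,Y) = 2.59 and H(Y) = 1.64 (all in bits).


H(X|Y) = H(X,Y) - H(Y) = 2.59 - 1.64 = 0.95

0.95 bits


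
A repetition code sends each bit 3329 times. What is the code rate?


Rate = k/n = 1/3329

1/3329


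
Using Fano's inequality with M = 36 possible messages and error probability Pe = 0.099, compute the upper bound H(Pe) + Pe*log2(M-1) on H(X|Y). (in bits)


H(Pe) = -Pe*log2(Pe) - (1-Pe)*log2(1-Pe) = -0.099*log2(0.099) - 0.901*log2(0.901) = 0.330306 + 0.135511 = 0.4658. Pe*log2(M-1) = 0.099*log2(35) = 0.507799. Bound = H(Pe) + Pe*log2(M-1) = 0.330306 + 0.135511 + 0.507799 = 0.9736

0.9736 bits


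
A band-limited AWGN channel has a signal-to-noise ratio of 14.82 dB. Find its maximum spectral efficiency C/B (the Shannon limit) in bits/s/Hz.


SNR_linear = 10^(14.82/10) = 30.3389; C/B = log2(1 + SNR_linear) = log2(1 + 30.3389) = 4.9699

4.9699 bits/s/Hz


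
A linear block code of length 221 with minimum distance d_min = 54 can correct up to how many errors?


Correction capability = floor((d-1)/2) = floor((54-1)/2) = 26

26 errors


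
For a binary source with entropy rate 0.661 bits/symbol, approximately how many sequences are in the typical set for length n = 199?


log2|A_typical| = nH = 199 * 0.661 = 131.539, so |A_typical| ~ 2^131.539 = 3.955e+39

3.955e+39


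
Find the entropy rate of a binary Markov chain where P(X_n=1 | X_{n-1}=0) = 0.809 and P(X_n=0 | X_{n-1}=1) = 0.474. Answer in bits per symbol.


Stationary distribution: pi_0 = p10/(p01+p10) = 0.3694, pi_1 = 0.6306. Entropy rate H' = pi_0*H(p01) + pi_1*H(p10) = 0.3694*0.7036 + 0.6306*0.998 = 0.8893

0.8893 bits/symbol


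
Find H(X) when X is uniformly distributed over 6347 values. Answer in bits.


H = log2(n) = log2(6347) = 12.6319

12.6319 bits


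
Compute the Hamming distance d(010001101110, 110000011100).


Count differing positions: ^ . . . . ^ ^ ^ . . ^ . = 5 differences

5


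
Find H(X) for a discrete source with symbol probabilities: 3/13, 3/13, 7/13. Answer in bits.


H = -sum(p_i * log2(p_i)). Terms: -(3/13)*log2(3/13) = 0.488187; -(3/13)*log2(3/13) = 0.488187; -(7/13)*log2(7/13) = 0.480892. H = 0.488187 + 0.488187 + 0.480892 = 1.4573

1.4573 bits


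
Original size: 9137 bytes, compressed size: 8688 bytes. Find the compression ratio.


Ratio = original / compressed = 9137 / 8688 = 1.0517

1.0517


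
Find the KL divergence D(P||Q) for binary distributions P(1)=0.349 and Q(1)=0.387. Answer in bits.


KL = p*log2(p/q) + (1-p)*log2((1-p)/(1-q)) = 0.349*log2(0.349/0.387) + 0.651*log2(0.651/0.613) = 0.0044

0.0044 bits


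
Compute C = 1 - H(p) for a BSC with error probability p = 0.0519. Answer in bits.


H(p) = -p*log2(p) - (1-p)*log2(1-p) = -0.0519*log2(0.0519) - 0.9481*log2(0.9481) = 0.221516 + 0.072898 = 0.2944. C = 1 - H(p) = 1 - 0.2944 = 0.7056

0.7056 bits


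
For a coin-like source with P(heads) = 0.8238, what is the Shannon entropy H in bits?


H = -p*log2(p) - (1-p)*log2(1-p). -0.8238*log2(0.8238) = 0.230362; -0.1762*log2(0.1762) = 0.441331. H = 0.230362 + 0.441331 = 0.6717

0.6717 bits


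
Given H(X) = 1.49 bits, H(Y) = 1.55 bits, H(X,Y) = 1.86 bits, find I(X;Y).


I(X;Y) = H(X) + H(Y) - H(X,Y) = 1.49 + 1.55 - 1.86 = 1.18

1.18 bits


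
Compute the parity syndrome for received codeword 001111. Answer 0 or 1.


Syndrome = XOR of all bits = 0 XOR 0 XOR 1 XOR 1 XOR 1 XOR 1 = 0

0


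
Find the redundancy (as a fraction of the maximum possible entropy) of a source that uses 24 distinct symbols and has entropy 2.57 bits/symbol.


H_max = log2(K) = log2(24) = 4.585 bits/symbol. Redundancy = 1 - H/H_max = 1 - 2.57/4.585 = 1 - 0.5605 = 0.4395

0.4395


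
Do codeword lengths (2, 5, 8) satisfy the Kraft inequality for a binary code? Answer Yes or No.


Kraft sum = sum(2^(-l_i)) = 0.2852, need <= 1. Result: satisfied (a binary prefix-free code with these lengths exists)

Yes


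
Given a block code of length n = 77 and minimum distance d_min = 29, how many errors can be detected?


Detection capability = d_min - 1 = 29 - 1 = 28

28 errors


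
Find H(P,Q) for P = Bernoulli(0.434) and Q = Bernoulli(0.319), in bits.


H(P,Q) = -p*log2(q) - (1-p)*log2(1-q). -0.434*log2(0.319) = 0.715393; -0.566*log2(0.681) = 0.313719. H(P,Q) = 0.715393 + 0.313719 = 1.0291

1.0291 bits


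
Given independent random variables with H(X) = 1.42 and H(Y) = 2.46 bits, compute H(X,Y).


For independent variables, H(X,Y) = H(X) + H(Y) = 1.42 + 2.46 = 3.88

3.88 bits


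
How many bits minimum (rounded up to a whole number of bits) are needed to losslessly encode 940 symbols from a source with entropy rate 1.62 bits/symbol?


Minimum bits >= n * H = 940 * 1.62 = 1522.8, rounded up to a whole number of bits = 1523

1523 bits


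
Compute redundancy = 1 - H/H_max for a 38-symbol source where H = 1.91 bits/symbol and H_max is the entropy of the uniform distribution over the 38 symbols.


H_max = log2(K) = log2(38) = 5.2479 bits/symbol. Redundancy = 1 - H/H_max = 1 - 1.91/5.2479 = 1 - 0.364 = 0.636

0.636


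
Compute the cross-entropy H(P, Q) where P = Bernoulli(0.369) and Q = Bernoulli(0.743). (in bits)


H(P,Q) = -p*log2(q) - (1-p)*log2(1-q). -0.369*log2(0.743) = 0.158141; -0.631*log2(0.257) = 1.236861. H(P,Q) = 0.158141 + 1.236861 = 1.395

1.395 bits


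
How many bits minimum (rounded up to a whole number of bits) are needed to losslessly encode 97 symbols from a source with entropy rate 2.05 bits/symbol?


Minimum bits >= n * H = 97 * 2.05 = 198.85, rounded up to a whole number of bits = 199

199 bits


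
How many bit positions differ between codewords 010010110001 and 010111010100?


Count differing positions: . . . ^ . ^ ^ . . ^ . ^ = 5 differences

5


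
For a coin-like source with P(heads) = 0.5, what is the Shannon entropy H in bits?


H = -p*log2(p) - (1-p)*log2(1-p). -0.5*log2(0.5) = 0.500000; -0.5*log2(0.5) = 0.500000. H = 0.500000 + 0.500000 = 1.0

1.0 bits


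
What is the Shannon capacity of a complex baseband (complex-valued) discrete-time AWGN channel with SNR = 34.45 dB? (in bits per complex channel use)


SNR_linear = 10^(34.45/10) = 2786.1212; C = log2(1 + SNR_linear) = log2(1 + 2786.1212) = 11.4446

11.4446 bits/channel use


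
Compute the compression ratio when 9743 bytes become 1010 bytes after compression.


Ratio = original / compressed = 9743 / 1010 = 9.6465

9.6465


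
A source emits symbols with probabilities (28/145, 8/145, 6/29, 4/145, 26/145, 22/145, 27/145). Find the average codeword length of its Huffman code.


Huffman construction (repeatedly merge the two least-probable nodes; each merge adds 1 bit to every symbol beneath it): 4/145 + 8/145 = 12/145; 12/145 + 22/145 = 34/145; 26/145 + 27/145 = 53/145; 28/145 + 6/29 = 2/5; 34/145 + 53/145 = 3/5; 2/5 + 3/5 = 1. Resulting codeword lengths (in the order the probabilities were given): (2, 4, 2, 4, 3, 3, 3). L_avg = sum(p_i * l_i) = 28/145*2 + 8/145*4 + 6/29*2 + 4/145*4 + 26/145*3 + 22/145*3 + 27/145*3 = 389/145 = 2.6828

2.6828 bits


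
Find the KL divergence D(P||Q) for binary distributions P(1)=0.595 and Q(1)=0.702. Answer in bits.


KL = p*log2(p/q) + (1-p)*log2((1-p)/(1-q)) = 0.595*log2(0.595/0.702) + 0.405*log2(0.405/0.298) = 0.0373

0.0373 bits


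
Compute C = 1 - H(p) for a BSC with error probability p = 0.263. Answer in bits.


H(p) = -p*log2(p) - (1-p)*log2(1-p) = -0.263*log2(0.263) - 0.737*log2(0.737) = 0.506766 + 0.324474 = 0.8312. C = 1 - H(p) = 1 - 0.8312 = 0.1688

0.1688 bits


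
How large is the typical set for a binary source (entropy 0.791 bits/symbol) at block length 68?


log2|A_typical| = nH = 68 * 0.791 = 53.788, so |A_typical| ~ 2^53.788 = 1.555e+16

1.555e+16


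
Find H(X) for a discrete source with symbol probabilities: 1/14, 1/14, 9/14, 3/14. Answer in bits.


H = -sum(p_i * log2(p_i)). Terms: -(1/14)*log2(1/14) = 0.271954; -(1/14)*log2(1/14) = 0.271954; -(9/14)*log2(9/14) = 0.409776; -(3/14)*log2(3/14) = 0.476227. H = 0.271954 + 0.271954 + 0.409776 + 0.476227 = 1.4299

1.4299 bits


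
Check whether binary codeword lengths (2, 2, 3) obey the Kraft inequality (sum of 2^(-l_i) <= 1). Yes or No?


Kraft sum = sum(2^(-l_i)) = 0.625, need <= 1. Result: satisfied (a binary prefix-free code with these lengths exists)

Yes


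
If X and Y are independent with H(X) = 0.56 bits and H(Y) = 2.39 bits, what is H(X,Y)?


For independent variables, H(X,Y) = H(X) + H(Y) = 0.56 + 2.39 = 2.95

2.95 bits


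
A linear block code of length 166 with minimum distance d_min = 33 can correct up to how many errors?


Correction capability = floor((d-1)/2) = floor((33-1)/2) = 16

16 errors


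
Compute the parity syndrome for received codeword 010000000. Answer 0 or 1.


Syndrome = XOR of all bits = 0 XOR 1 XOR 0 XOR 0 XOR 0 XOR 0 XOR 0 XOR 0 XOR 0 = 1

1


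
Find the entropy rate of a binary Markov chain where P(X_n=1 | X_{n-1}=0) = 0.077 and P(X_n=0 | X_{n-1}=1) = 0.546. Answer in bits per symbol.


Stationary distribution: pi_0 = p10/(p01+p10) = 0.8764, pi_1 = 0.1236. Entropy rate H' = pi_0*H(p01) + pi_1*H(p10) = 0.8764*0.3915 + 0.1236*0.9939 = 0.466

0.466 bits/symbol


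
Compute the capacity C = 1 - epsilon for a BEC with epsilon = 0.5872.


C = 1 - epsilon = 1 - 0.5872 = 0.4128

0.4128 bits


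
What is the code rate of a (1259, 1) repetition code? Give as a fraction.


Rate = k/n = 1/1259

1/1259


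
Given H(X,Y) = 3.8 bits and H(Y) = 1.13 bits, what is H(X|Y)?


H(X|Y) = H(X,Y) - H(Y) = 3.8 - 1.13 = 2.67

2.67 bits


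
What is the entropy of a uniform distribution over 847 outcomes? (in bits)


H = log2(n) = log2(847) = 9.7262

9.7262 bits


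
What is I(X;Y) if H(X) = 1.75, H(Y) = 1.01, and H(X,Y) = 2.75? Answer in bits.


I(X;Y) = H(X) + H(Y) - H(X,Y) = 1.75 + 1.01 - 2.75 = 0.01

0.01 bits


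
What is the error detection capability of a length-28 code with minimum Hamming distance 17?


Detection capability = d_min - 1 = 17 - 1 = 16

16 errors


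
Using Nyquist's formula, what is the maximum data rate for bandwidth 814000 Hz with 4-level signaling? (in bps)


Rate = 2 * B * log2(M) = 2 * 814000 * 2.0 = 3256000.0

3256000.0 bps


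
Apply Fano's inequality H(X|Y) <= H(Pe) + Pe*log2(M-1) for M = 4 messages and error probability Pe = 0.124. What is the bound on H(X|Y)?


H(Pe) = -Pe*log2(Pe) - (1-Pe)*log2(1-Pe) = -0.124*log2(0.124) - 0.876*log2(0.876) = 0.373437 + 0.167314 = 0.5408. Pe*log2(M-1) = 0.124*log2(3) = 0.196535. Bound = H(Pe) + Pe*log2(M-1) = 0.373437 + 0.167314 + 0.196535 = 0.7373

0.7373 bits


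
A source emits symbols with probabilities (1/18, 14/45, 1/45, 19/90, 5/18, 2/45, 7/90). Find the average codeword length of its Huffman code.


Huffman construction (repeatedly merge the two least-probable nodes; each merge adds 1 bit to every symbol beneath it): 1/45 + 2/45 = 1/15; 1/18 + 1/15 = 11/90; 7/90 + 11/90 = 1/5; 1/5 + 19/90 = 37/90; 5/18 + 14/45 = 53/90; 37/90 + 53/90 = 1. Resulting codeword lengths (in the order the probabilities were given): (4, 2, 5, 2, 2, 5, 3). L_avg = sum(p_i * l_i) = 1/18*4 + 14/45*2 + 1/45*5 + 19/90*2 + 5/18*2 + 2/45*5 + 7/90*3 = 43/18 = 2.3889

2.3889 bits


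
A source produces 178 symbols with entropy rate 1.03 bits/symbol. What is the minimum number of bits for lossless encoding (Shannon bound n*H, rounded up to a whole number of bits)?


Minimum bits >= n * H = 178 * 1.03 = 183.34, rounded up to a whole number of bits = 184

184 bits


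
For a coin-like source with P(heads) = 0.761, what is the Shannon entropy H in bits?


H = -p*log2(p) - (1-p)*log2(1-p). -0.761*log2(0.761) = 0.299858; -0.239*log2(0.239) = 0.493515. H = 0.299858 + 0.493515 = 0.7934

0.7934 bits


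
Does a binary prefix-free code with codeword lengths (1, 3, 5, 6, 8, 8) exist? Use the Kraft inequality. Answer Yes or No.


Kraft sum = sum(2^(-l_i)) = 0.6797, need <= 1. Result: satisfied (a binary prefix-free code with these lengths exists)

Yes


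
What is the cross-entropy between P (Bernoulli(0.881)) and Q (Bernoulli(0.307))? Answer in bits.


H(P,Q) = -p*log2(q) - (1-p)*log2(1-q). -0.881*log2(0.307) = 1.500950; -0.119*log2(0.693) = 0.062960. H(P,Q) = 1.500950 + 0.062960 = 1.5639

1.5639 bits


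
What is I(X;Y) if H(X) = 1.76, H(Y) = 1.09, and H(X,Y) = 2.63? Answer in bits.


I(X;Y) = H(X) + H(Y) - H(X,Y) = 1.76 + 1.09 - 2.63 = 0.22

0.22 bits


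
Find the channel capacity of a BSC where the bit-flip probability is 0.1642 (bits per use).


H(p) = -p*log2(p) - (1-p)*log2(1-p) = -0.1642*log2(0.1642) - 0.8358*log2(0.8358) = 0.427983 + 0.216280 = 0.6443. C = 1 - H(p) = 1 - 0.6443 = 0.3557

0.3557 bits


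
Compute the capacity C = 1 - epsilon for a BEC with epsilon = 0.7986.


C = 1 - epsilon = 1 - 0.7986 = 0.2014

0.2014 bits


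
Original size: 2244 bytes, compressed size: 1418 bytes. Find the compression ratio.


Ratio = original / compressed = 2244 / 1418 = 1.5825

1.5825


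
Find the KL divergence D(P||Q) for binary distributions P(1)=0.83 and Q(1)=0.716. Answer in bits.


KL = p*log2(p/q) + (1-p)*log2((1-p)/(1-q)) = 0.83*log2(0.83/0.716) + 0.17*log2(0.17/0.284) = 0.0511

0.0511 bits


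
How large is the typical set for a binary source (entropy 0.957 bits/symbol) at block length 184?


log2|A_typical| = nH = 184 * 0.957 = 176.088, so |A_typical| ~ 2^176.088 = 1.018e+53

1.018e+53


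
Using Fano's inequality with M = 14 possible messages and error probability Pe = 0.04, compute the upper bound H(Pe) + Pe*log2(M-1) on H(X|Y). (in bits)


H(Pe) = -Pe*log2(Pe) - (1-Pe)*log2(1-Pe) = -0.04*log2(0.04) - 0.96*log2(0.96) = 0.185754 + 0.056538 = 0.2423. Pe*log2(M-1) = 0.04*log2(13) = 0.148018. Bound = H(Pe) + Pe*log2(M-1) = 0.185754 + 0.056538 + 0.148018 = 0.3903

0.3903 bits


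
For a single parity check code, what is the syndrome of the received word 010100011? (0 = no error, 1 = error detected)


Syndrome = XOR of all bits = 0 XOR 1 XOR 0 XOR 1 XOR 0 XOR 0 XOR 0 XOR 1 XOR 1 = 0

0


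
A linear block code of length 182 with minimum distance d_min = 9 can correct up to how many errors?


Correction capability = floor((d-1)/2) = floor((9-1)/2) = 4

4 errors


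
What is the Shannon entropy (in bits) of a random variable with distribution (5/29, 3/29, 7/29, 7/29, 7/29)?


H = -sum(p_i * log2(p_i)). Terms: -(5/29)*log2(5/29) = 0.437251; -(3/29)*log2(3/29) = 0.338588; -(7/29)*log2(7/29) = 0.494979; -(7/29)*log2(7/29) = 0.494979; -(7/29)*log2(7/29) = 0.494979. H = 0.437251 + 0.338588 + 0.494979 + 0.494979 + 0.494979 = 2.2608

2.2608 bits


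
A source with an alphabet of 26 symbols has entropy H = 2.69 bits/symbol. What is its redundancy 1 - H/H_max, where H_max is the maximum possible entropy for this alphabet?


H_max = log2(K) = log2(26) = 4.7004 bits/symbol. Redundancy = 1 - H/H_max = 1 - 2.69/4.7004 = 1 - 0.5723 = 0.4277

0.4277


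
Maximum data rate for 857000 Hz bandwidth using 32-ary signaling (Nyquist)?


Rate = 2 * B * log2(M) = 2 * 857000 * 5.0 = 8570000.0

8570000.0 bps


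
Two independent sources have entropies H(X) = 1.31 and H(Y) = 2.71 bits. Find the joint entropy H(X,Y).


For independent variables, H(X,Y) = H(X) + H(Y) = 1.31 + 2.71 = 4.02

4.02 bits


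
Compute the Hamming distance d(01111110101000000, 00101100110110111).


Count differing positions: . ^ . ^ . . ^ . . ^ ^ ^ ^ . ^ ^ ^ = 10 differences

10


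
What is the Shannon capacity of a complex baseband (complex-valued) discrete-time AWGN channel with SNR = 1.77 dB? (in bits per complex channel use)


SNR_linear = 10^(1.77/10) = 1.5031; C = log2(1 + SNR_linear) = log2(1 + 1.5031) = 1.3237

1.3237 bits/channel use


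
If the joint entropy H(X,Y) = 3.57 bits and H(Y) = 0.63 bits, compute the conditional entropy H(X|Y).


H(X|Y) = H(X,Y) - H(Y) = 3.57 - 0.63 = 2.94

2.94 bits


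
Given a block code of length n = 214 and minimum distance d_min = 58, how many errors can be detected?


Detection capability = d_min - 1 = 58 - 1 = 57

57 errors


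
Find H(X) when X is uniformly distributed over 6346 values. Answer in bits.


H = log2(n) = log2(6346) = 12.6316

12.6316 bits


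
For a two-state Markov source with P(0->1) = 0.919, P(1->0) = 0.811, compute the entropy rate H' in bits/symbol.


Stationary distribution: pi_0 = p10/(p01+p10) = 0.4688, pi_1 = 0.5312. Entropy rate H' = pi_0*H(p01) + pi_1*H(p10) = 0.4688*0.4057 + 0.5312*0.6994 = 0.5617

0.5617 bits/symbol


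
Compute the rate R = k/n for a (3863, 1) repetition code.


Rate = k/n = 1/3863

1/3863


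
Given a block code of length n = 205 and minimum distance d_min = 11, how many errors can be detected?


Detection capability = d_min - 1 = 11 - 1 = 10

10 errors


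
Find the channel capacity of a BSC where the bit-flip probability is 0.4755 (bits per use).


H(p) = -p*log2(p) - (1-p)*log2(1-p) = -0.4755*log2(0.4755) - 0.5245*log2(0.5245) = 0.509966 + 0.488302 = 0.9983. C = 1 - H(p) = 1 - 0.9983 = 0.0017

0.0017 bits


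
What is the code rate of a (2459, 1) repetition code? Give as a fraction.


Rate = k/n = 1/2459

1/2459


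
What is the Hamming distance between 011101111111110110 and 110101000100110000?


Count differing positions: ^ . ^ . . . ^ ^ ^ . ^ ^ . . . ^ ^ . = 9 differences

9


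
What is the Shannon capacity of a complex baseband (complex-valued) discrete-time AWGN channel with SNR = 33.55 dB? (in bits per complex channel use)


SNR_linear = 10^(33.55/10) = 2264.6443; C = log2(1 + SNR_linear) = log2(1 + 2264.6443) = 11.1457

11.1457 bits/channel use


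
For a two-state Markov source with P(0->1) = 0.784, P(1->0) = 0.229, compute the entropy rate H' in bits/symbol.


Stationary distribution: pi_0 = p10/(p01+p10) = 0.2261, pi_1 = 0.7739. Entropy rate H' = pi_0*H(p01) + pi_1*H(p10) = 0.2261*0.7528 + 0.7739*0.7763 = 0.771

0.771 bits/symbol


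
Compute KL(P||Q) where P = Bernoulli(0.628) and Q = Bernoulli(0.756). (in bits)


KL = p*log2(p/q) + (1-p)*log2((1-p)/(1-q)) = 0.628*log2(0.628/0.756) + 0.372*log2(0.372/0.244) = 0.0583

0.0583 bits


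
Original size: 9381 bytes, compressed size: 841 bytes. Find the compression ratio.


Ratio = original / compressed = 9381 / 841 = 11.1546

11.1546


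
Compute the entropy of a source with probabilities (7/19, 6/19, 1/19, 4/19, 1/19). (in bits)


H = -sum(p_i * log2(p_i)). Terms: -(7/19)*log2(7/19) = 0.530737; -(6/19)*log2(6/19) = 0.525147; -(1/19)*log2(1/19) = 0.223575; -(4/19)*log2(4/19) = 0.473248; -(1/19)*log2(1/19) = 0.223575. H = 0.530737 + 0.525147 + 0.223575 + 0.473248 + 0.223575 = 1.9763

1.9763 bits


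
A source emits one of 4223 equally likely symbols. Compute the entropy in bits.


H = log2(n) = log2(4223) = 12.0441

12.0441 bits


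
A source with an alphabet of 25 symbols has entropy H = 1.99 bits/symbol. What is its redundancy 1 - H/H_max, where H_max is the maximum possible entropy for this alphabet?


H_max = log2(K) = log2(25) = 4.6439 bits/symbol. Redundancy = 1 - H/H_max = 1 - 1.99/4.6439 = 1 - 0.4285 = 0.5715

0.5715


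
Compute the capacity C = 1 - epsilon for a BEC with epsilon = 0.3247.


C = 1 - epsilon = 1 - 0.3247 = 0.6753

0.6753 bits


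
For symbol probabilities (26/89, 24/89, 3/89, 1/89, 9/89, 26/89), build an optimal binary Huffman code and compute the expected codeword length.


Huffman construction (repeatedly merge the two least-probable nodes; each merge adds 1 bit to every symbol beneath it): 1/89 + 3/89 = 4/89; 4/89 + 9/89 = 13/89; 13/89 + 24/89 = 37/89; 26/89 + 26/89 = 52/89; 37/89 + 52/89 = 1. Resulting codeword lengths (in the order the probabilities were given): (2, 2, 4, 4, 3, 2). L_avg = sum(p_i * l_i) = 26/89*2 + 24/89*2 + 3/89*4 + 1/89*4 + 9/89*3 + 26/89*2 = 195/89 = 2.191

2.191 bits


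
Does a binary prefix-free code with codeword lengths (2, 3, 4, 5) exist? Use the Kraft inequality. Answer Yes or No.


Kraft sum = sum(2^(-l_i)) = 0.4688, need <= 1. Result: satisfied (a binary prefix-free code with these lengths exists)

Yes


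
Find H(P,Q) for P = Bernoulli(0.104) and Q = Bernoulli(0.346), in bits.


H(P,Q) = -p*log2(q) - (1-p)*log2(1-q). -0.104*log2(0.346) = 0.159240; -0.896*log2(0.654) = 0.548923. H(P,Q) = 0.159240 + 0.548923 = 0.7082

0.7082 bits


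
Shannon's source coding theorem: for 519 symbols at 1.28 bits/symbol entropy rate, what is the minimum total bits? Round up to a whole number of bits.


Minimum bits >= n * H = 519 * 1.28 = 664.32, rounded up to a whole number of bits = 665

665 bits


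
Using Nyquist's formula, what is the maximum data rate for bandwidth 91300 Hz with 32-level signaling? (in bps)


Rate = 2 * B * log2(M) = 2 * 91300 * 5.0 = 913000.0

913000.0 bps


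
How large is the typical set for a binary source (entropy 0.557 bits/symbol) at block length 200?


log2|A_typical| = nH = 200 * 0.557 = 111.4, so |A_typical| ~ 2^111.4 = 3.426e+33

3.426e+33


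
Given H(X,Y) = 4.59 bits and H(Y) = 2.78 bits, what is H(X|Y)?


H(X|Y) = H(X,Y) - H(Y) = 4.59 - 2.78 = 1.81

1.81 bits


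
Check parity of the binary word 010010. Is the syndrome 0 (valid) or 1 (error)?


Syndrome = XOR of all bits = 0 XOR 1 XOR 0 XOR 0 XOR 1 XOR 0 = 0

0


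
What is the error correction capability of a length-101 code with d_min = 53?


Correction capability = floor((d-1)/2) = floor((53-1)/2) = 26

26 errors


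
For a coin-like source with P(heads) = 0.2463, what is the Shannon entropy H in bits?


H = -p*log2(p) - (1-p)*log2(1-p). -0.2463*log2(0.2463) = 0.497898; -0.7537*log2(0.7537) = 0.307463. H = 0.497898 + 0.307463 = 0.8054

0.8054 bits


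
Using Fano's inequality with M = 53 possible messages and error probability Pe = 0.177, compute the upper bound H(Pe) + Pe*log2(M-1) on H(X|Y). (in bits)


H(Pe) = -Pe*log2(Pe) - (1-Pe)*log2(1-Pe) = -0.177*log2(0.177) - 0.823*log2(0.823) = 0.442178 + 0.231292 = 0.6735. Pe*log2(M-1) = 0.177*log2(52) = 1.008978. Bound = H(Pe) + Pe*log2(M-1) = 0.442178 + 0.231292 + 1.008978 = 1.6824

1.6824 bits


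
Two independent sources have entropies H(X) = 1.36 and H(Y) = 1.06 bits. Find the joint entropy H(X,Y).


For independent variables, H(X,Y) = H(X) + H(Y) = 1.36 + 1.06 = 2.42

2.42 bits


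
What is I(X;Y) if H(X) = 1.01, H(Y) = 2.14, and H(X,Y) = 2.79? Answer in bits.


I(X;Y) = H(X) + H(Y) - H(X,Y) = 1.01 + 2.14 - 2.79 = 0.36

0.36 bits


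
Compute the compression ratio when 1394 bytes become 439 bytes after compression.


Ratio = original / compressed = 1394 / 439 = 3.1754

3.1754


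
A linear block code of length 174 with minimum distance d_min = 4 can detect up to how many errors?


Detection capability = d_min - 1 = 4 - 1 = 3

3 errors


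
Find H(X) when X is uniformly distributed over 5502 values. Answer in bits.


H = log2(n) = log2(5502) = 12.4257

12.4257 bits


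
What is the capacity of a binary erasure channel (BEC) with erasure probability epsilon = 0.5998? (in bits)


C = 1 - epsilon = 1 - 0.5998 = 0.4002

0.4002 bits


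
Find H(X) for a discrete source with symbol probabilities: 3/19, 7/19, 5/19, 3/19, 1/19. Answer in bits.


H = -sum(p_i * log2(p_i)). Terms: -(3/19)*log2(3/19) = 0.420468; -(7/19)*log2(7/19) = 0.530737; -(5/19)*log2(5/19) = 0.506842; -(3/19)*log2(3/19) = 0.420468; -(1/19)*log2(1/19) = 0.223575. H = 0.420468 + 0.530737 + 0.506842 + 0.420468 + 0.223575 = 2.1021

2.1021 bits


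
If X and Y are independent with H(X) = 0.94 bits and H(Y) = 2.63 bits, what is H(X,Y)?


For independent variables, H(X,Y) = H(X) + H(Y) = 0.94 + 2.63 = 3.57

3.57 bits


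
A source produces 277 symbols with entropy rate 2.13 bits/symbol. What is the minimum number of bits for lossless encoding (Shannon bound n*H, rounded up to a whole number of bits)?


Minimum bits >= n * H = 277 * 2.13 = 590.01, rounded up to a whole number of bits = 591

591 bits


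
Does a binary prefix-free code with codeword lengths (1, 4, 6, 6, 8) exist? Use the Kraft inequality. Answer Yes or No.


Kraft sum = sum(2^(-l_i)) = 0.5977, need <= 1. Result: satisfied (a binary prefix-free code with these lengths exists)

Yes


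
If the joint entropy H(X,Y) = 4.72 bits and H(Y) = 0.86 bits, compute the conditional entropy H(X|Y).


H(X|Y) = H(X,Y) - H(Y) = 4.72 - 0.86 = 3.86

3.86 bits


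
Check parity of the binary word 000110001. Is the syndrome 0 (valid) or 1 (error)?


Syndrome = XOR of all bits = 0 XOR 0 XOR 0 XOR 1 XOR 1 XOR 0 XOR 0 XOR 0 XOR 1 = 1

1


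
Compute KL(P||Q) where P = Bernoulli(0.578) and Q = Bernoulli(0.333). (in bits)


KL = p*log2(p/q) + (1-p)*log2((1-p)/(1-q)) = 0.578*log2(0.578/0.333) + 0.422*log2(0.422/0.667) = 0.1811

0.1811 bits


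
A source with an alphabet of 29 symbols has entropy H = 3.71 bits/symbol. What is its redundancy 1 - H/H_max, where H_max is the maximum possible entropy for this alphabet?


H_max = log2(K) = log2(29) = 4.858 bits/symbol. Redundancy = 1 - H/H_max = 1 - 3.71/4.858 = 1 - 0.7637 = 0.2363

0.2363


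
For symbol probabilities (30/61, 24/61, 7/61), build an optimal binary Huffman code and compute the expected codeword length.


Huffman construction (repeatedly merge the two least-probable nodes; each merge adds 1 bit to every symbol beneath it): 7/61 + 24/61 = 31/61; 30/61 + 31/61 = 1. Resulting codeword lengths (in the order the probabilities were given): (1, 2, 2). L_avg = sum(p_i * l_i) = 30/61*1 + 24/61*2 + 7/61*2 = 92/61 = 1.5082

1.5082 bits


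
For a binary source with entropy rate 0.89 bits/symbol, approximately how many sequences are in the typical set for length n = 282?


log2|A_typical| = nH = 282 * 0.89 = 250.98, so |A_typical| ~ 2^250.98 = 3.569e+75

3.569e+75


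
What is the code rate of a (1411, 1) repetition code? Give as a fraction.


Rate = k/n = 1/1411

1/1411


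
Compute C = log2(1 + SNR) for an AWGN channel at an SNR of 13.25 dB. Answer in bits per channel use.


SNR_linear = 10^(13.25/10) = 21.1349; C = log2(1 + SNR_linear) = log2(1 + 21.1349) = 4.4683

4.4683 bits/channel use


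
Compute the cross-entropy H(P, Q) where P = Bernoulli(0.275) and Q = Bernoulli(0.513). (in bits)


H(P,Q) = -p*log2(q) - (1-p)*log2(1-q). -0.275*log2(0.513) = 0.264817; -0.725*log2(0.487) = 0.752555. H(P,Q) = 0.264817 + 0.752555 = 1.0174

1.0174 bits


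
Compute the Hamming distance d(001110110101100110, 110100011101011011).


Count differing positions: ^ ^ ^ . ^ . ^ . ^ . . . ^ ^ ^ ^ . ^ = 11 differences

11


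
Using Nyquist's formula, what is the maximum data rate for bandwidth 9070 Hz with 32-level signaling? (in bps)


Rate = 2 * B * log2(M) = 2 * 9070 * 5.0 = 90700.0

90700.0 bps


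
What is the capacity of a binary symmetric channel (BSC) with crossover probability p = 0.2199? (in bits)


H(p) = -p*log2(p) - (1-p)*log2(1-p) = -0.2199*log2(0.2199) - 0.7801*log2(0.7801) = 0.480499 + 0.279486 = 0.76. C = 1 - H(p) = 1 - 0.76 = 0.24

0.24 bits


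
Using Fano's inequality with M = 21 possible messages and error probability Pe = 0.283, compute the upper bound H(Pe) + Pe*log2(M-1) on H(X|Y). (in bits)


H(Pe) = -Pe*log2(Pe) - (1-Pe)*log2(1-Pe) = -0.283*log2(0.283) - 0.717*log2(0.717) = 0.515379 + 0.344128 = 0.8595. Pe*log2(M-1) = 0.283*log2(20) = 1.223106. Bound = H(Pe) + Pe*log2(M-1) = 0.515379 + 0.344128 + 1.223106 = 2.0826

2.0826 bits


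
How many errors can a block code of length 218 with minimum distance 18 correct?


Correction capability = floor((d-1)/2) = floor((18-1)/2) = 8

8 errors


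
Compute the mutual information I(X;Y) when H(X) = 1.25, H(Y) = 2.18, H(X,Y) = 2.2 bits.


I(X;Y) = H(X) + H(Y) - H(X,Y) = 1.25 + 2.18 - 2.2 = 1.23

1.23 bits


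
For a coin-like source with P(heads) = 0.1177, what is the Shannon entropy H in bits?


H = -p*log2(p) - (1-p)*log2(1-p). -0.1177*log2(0.1177) = 0.363318; -0.8823*log2(0.8823) = 0.159395. H = 0.363318 + 0.159395 = 0.5227

0.5227 bits


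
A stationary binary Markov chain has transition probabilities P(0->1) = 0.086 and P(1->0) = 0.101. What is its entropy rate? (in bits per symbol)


Stationary distribution: pi_0 = p10/(p01+p10) = 0.5401, pi_1 = 0.4599. Entropy rate H' = pi_0*H(p01) + pi_1*H(p10) = 0.5401*0.423 + 0.4599*0.4722 = 0.4456

0.4456 bits/symbol


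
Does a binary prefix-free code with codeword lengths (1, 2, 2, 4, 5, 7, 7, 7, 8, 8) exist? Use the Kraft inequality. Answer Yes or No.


Kraft sum = sum(2^(-l_i)) = 1.125, need <= 1. Result: violated (a binary prefix-free code with these lengths cannot exist)

No


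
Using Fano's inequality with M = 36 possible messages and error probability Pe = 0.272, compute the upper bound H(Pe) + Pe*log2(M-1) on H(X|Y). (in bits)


H(Pe) = -Pe*log2(Pe) - (1-Pe)*log2(1-Pe) = -0.272*log2(0.272) - 0.728*log2(0.728) = 0.510903 + 0.333416 = 0.8443. Pe*log2(M-1) = 0.272*log2(35) = 1.395165. Bound = H(Pe) + Pe*log2(M-1) = 0.510903 + 0.333416 + 1.395165 = 2.2395

2.2395 bits


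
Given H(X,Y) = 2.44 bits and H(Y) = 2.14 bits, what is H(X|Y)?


H(X|Y) = H(X,Y) - H(Y) = 2.44 - 2.14 = 0.3

0.3 bits


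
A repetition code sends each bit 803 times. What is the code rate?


Rate = k/n = 1/803

1/803


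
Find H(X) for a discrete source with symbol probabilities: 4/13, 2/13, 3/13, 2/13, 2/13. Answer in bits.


H = -sum(p_i * log2(p_i)). Terms: -(4/13)*log2(4/13) = 0.523212; -(2/13)*log2(2/13) = 0.415452; -(3/13)*log2(3/13) = 0.488187; -(2/13)*log2(2/13) = 0.415452; -(2/13)*log2(2/13) = 0.415452. H = 0.523212 + 0.415452 + 0.488187 + 0.415452 + 0.415452 = 2.2578

2.2578 bits


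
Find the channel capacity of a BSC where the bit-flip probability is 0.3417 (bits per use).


H(p) = -p*log2(p) - (1-p)*log2(1-p) = -0.3417*log2(0.3417) - 0.6583*log2(0.6583) = 0.529361 + 0.397075 = 0.9264. C = 1 - H(p) = 1 - 0.9264 = 0.0736

0.0736 bits


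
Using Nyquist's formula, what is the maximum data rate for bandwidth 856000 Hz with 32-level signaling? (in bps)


Rate = 2 * B * log2(M) = 2 * 856000 * 5.0 = 8560000.0

8560000.0 bps


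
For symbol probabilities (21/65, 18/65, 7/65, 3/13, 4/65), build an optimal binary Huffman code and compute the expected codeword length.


Huffman construction (repeatedly merge the two least-probable nodes; each merge adds 1 bit to every symbol beneath it): 4/65 + 7/65 = 11/65; 11/65 + 3/13 = 2/5; 18/65 + 21/65 = 3/5; 2/5 + 3/5 = 1. Resulting codeword lengths (in the order the probabilities were given): (2, 2, 3, 2, 3). L_avg = sum(p_i * l_i) = 21/65*2 + 18/65*2 + 7/65*3 + 3/13*2 + 4/65*3 = 141/65 = 2.1692

2.1692 bits


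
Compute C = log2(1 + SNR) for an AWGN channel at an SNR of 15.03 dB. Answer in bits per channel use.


SNR_linear = 10^(15.03/10) = 31.842; C = log2(1 + SNR_linear) = log2(1 + 31.842) = 5.0375

5.0375 bits/channel use


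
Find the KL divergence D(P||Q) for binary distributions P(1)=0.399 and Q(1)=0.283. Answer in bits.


KL = p*log2(p/q) + (1-p)*log2((1-p)/(1-q)) = 0.399*log2(0.399/0.283) + 0.601*log2(0.601/0.717) = 0.0447

0.0447 bits
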